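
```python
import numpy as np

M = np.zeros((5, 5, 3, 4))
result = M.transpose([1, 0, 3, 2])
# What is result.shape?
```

(5, 5, 4, 3)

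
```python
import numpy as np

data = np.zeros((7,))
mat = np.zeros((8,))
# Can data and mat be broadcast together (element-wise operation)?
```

No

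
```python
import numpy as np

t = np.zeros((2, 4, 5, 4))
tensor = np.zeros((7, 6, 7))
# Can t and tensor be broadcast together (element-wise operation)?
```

No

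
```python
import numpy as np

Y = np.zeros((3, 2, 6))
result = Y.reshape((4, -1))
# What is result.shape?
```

(4, 9)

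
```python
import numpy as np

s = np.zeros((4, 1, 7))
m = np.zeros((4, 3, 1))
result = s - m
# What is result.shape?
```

(4, 3, 7)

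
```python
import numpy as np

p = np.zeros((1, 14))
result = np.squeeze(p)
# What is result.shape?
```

(14,)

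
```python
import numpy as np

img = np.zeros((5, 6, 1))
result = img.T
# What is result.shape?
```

(1, 6, 5)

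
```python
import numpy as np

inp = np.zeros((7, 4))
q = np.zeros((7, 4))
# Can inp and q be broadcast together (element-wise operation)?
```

Yes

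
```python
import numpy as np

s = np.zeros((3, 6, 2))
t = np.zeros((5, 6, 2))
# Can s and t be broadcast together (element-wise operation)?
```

No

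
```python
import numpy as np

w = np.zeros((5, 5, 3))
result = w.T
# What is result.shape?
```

(3, 5, 5)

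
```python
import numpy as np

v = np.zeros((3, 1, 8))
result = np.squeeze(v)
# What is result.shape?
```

(3, 8)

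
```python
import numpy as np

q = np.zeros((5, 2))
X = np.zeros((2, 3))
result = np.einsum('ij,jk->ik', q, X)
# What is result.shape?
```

(5, 3)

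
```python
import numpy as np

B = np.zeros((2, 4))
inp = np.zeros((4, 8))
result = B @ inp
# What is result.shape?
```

(2, 8)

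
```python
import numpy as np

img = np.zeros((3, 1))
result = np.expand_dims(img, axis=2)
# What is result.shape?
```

(3, 1, 1)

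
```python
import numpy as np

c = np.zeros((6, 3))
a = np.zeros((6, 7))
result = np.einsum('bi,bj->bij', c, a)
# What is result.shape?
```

(6, 3, 7)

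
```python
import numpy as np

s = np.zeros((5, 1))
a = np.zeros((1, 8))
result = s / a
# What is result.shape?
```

(5, 8)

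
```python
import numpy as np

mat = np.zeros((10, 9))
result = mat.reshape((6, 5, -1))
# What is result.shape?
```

(6, 5, 3)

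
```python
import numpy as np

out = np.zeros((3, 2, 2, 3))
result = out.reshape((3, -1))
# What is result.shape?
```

(3, 12)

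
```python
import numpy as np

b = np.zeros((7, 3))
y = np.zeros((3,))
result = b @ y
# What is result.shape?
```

(7,)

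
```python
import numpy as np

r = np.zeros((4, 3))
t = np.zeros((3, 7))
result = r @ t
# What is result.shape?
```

(4, 7)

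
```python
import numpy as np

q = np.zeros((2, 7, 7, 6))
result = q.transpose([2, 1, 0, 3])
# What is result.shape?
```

(7, 7, 2, 6)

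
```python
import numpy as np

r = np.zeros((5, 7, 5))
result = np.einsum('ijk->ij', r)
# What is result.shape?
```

(5, 7)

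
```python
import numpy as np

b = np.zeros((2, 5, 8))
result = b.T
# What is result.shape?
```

(8, 5, 2)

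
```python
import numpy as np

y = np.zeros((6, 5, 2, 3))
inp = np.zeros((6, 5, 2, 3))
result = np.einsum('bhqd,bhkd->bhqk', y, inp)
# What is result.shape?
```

(6, 5, 2, 2)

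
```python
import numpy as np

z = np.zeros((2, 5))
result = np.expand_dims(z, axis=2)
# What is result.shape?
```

(2, 5, 1)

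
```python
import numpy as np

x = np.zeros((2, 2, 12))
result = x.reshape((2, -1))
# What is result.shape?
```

(2, 24)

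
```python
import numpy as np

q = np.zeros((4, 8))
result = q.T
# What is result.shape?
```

(8, 4)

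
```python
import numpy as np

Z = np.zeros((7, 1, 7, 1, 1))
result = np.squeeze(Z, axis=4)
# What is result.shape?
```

(7, 1, 7, 1)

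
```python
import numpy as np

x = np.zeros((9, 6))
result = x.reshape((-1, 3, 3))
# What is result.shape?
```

(6, 3, 3)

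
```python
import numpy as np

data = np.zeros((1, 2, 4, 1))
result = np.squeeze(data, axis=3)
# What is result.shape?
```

(1, 2, 4)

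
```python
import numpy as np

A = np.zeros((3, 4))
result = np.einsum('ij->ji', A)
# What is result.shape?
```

(4, 3)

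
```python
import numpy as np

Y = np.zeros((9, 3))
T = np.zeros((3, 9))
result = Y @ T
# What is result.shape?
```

(9, 9)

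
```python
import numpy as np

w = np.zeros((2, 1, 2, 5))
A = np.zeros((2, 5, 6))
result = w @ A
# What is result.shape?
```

(2, 2, 2, 6)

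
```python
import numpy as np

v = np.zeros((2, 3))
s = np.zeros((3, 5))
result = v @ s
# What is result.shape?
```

(2, 5)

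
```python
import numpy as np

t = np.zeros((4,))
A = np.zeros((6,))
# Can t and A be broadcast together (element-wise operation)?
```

No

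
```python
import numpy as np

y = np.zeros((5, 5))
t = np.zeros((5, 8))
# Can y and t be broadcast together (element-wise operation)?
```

No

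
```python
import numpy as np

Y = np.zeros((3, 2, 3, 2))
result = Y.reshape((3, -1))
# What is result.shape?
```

(3, 12)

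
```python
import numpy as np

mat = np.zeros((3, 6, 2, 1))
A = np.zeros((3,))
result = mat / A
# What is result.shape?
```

(3, 6, 2, 3)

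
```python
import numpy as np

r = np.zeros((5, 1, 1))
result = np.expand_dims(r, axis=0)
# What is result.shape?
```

(1, 5, 1, 1)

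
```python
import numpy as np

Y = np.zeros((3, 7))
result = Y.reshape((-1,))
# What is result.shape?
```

(21,)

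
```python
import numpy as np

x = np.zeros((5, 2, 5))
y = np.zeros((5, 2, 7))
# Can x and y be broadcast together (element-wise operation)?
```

No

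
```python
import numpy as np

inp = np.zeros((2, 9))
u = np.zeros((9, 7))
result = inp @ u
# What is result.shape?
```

(2, 7)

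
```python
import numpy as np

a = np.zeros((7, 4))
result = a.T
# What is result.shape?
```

(4, 7)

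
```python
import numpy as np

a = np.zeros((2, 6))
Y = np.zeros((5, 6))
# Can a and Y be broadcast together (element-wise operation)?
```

No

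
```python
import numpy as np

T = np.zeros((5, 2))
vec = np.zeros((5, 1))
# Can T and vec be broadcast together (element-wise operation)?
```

Yes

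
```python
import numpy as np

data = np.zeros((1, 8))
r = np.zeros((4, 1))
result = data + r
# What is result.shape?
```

(4, 8)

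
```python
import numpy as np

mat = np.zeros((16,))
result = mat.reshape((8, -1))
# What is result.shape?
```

(8, 2)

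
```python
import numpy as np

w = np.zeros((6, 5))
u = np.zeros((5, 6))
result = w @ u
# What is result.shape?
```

(6, 6)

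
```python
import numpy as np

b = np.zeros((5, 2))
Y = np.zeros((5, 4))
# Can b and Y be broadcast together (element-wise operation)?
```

No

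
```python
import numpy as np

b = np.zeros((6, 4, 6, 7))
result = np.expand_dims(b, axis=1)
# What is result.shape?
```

(6, 1, 4, 6, 7)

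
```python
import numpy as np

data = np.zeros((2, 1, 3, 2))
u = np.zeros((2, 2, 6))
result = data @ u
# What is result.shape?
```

(2, 2, 3, 6)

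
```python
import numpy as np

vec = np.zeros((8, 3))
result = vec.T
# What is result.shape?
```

(3, 8)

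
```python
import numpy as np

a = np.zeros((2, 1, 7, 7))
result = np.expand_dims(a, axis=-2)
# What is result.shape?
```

(2, 1, 7, 1, 7)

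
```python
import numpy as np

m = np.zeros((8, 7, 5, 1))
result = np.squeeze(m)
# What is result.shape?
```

(8, 7, 5)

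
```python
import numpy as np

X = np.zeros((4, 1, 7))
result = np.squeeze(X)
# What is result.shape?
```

(4, 7)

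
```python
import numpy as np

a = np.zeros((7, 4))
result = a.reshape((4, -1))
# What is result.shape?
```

(4, 7)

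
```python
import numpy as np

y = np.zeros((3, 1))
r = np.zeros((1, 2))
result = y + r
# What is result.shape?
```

(3, 2)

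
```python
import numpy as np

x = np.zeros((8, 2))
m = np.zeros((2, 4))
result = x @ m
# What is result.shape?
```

(8, 4)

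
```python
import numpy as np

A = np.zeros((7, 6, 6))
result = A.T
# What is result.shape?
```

(6, 6, 7)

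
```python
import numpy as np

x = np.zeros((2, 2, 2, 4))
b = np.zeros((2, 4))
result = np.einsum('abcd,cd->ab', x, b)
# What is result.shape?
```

(2, 2)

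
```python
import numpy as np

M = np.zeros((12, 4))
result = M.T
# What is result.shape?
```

(4, 12)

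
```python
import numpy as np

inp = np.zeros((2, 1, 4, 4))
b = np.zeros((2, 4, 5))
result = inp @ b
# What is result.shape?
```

(2, 2, 4, 5)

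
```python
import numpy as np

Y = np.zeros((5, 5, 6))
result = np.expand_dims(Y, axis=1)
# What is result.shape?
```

(5, 1, 5, 6)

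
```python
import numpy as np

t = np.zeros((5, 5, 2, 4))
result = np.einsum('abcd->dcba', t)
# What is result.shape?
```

(4, 2, 5, 5)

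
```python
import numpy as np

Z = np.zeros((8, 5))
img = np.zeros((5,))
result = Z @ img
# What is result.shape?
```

(8,)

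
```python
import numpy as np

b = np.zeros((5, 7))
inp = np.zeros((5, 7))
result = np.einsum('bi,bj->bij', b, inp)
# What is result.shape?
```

(5, 7, 7)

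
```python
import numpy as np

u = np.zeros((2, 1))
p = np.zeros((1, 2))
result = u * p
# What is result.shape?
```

(2, 2)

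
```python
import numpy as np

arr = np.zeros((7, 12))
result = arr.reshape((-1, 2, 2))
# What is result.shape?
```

(21, 2, 2)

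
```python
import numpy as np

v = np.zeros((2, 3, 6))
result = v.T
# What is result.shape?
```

(6, 3, 2)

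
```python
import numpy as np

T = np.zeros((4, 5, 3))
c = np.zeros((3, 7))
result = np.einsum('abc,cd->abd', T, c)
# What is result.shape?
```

(4, 5, 7)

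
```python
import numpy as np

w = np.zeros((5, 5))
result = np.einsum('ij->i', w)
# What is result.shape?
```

(5,)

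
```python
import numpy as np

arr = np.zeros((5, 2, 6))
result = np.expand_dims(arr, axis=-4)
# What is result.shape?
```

(1, 5, 2, 6)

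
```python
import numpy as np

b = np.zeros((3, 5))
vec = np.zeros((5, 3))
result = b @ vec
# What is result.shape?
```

(3, 3)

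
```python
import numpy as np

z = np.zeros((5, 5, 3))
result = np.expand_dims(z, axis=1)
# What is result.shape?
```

(5, 1, 5, 3)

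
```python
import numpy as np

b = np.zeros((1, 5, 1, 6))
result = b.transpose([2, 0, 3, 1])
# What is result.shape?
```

(1, 1, 6, 5)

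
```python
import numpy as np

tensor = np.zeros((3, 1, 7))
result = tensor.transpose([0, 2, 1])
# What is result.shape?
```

(3, 7, 1)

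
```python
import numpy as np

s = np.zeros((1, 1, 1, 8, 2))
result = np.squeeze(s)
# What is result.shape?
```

(8, 2)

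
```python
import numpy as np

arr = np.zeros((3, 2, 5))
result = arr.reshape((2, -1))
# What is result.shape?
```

(2, 15)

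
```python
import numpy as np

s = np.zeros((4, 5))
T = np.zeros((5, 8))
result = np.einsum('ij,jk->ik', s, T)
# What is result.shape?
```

(4, 8)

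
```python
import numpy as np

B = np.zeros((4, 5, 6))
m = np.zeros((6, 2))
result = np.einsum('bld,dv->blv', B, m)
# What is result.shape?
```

(4, 5, 2)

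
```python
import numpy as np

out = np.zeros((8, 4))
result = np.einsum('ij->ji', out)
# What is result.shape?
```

(4, 8)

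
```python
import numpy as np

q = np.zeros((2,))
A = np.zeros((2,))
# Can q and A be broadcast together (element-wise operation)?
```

Yes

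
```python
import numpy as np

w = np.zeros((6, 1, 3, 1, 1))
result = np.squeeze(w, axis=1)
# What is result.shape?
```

(6, 3, 1, 1)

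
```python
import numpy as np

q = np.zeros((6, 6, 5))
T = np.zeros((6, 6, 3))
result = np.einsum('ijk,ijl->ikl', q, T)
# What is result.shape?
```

(6, 5, 3)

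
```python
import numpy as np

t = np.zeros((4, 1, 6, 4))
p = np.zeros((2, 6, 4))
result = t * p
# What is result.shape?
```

(4, 2, 6, 4)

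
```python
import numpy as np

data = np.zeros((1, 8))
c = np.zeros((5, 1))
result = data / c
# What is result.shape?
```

(5, 8)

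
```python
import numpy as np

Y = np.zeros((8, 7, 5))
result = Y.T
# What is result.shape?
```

(5, 7, 8)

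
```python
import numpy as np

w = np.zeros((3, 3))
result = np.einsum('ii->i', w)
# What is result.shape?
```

(3,)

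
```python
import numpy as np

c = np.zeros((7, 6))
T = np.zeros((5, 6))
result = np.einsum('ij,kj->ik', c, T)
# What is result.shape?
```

(7, 5)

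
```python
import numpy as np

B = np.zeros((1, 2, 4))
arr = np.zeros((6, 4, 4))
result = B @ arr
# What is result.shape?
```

(6, 2, 4)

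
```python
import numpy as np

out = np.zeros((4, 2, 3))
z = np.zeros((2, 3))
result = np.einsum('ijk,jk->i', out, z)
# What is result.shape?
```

(4,)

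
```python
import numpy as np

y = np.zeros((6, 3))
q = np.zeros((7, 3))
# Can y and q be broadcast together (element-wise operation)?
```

No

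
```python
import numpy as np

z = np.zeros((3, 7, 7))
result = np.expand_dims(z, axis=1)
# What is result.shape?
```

(3, 1, 7, 7)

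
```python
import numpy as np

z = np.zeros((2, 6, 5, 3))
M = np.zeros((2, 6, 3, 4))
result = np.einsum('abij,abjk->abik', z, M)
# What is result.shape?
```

(2, 6, 5, 4)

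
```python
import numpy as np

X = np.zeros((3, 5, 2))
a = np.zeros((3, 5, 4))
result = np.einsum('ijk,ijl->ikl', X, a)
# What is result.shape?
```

(3, 2, 4)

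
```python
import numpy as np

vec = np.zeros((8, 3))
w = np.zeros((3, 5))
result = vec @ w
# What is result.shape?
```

(8, 5)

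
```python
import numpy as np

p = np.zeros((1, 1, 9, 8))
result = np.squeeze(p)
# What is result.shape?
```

(9, 8)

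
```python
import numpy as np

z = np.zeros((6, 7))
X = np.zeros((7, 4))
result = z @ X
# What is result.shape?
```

(6, 4)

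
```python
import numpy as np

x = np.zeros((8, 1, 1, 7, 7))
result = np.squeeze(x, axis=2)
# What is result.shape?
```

(8, 1, 7, 7)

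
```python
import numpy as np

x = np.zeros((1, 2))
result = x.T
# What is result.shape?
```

(2, 1)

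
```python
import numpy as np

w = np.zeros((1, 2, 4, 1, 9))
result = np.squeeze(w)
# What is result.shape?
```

(2, 4, 9)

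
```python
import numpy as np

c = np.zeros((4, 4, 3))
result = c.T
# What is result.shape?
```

(3, 4, 4)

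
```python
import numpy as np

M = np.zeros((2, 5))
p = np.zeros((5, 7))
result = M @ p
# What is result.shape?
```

(2, 7)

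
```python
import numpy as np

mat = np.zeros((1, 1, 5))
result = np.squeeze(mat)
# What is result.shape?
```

(5,)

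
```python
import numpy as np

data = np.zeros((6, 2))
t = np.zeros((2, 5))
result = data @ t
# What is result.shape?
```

(6, 5)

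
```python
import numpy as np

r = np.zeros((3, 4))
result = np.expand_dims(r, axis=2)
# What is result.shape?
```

(3, 4, 1)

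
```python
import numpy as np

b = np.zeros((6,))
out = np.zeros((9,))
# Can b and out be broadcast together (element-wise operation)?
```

No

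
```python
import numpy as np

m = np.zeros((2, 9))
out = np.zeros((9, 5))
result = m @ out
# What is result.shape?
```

(2, 5)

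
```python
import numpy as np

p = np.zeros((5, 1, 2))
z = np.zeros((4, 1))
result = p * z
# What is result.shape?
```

(5, 4, 2)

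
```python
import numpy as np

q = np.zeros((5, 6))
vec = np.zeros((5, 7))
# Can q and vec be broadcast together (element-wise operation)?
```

No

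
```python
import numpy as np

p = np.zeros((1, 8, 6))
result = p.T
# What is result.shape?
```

(6, 8, 1)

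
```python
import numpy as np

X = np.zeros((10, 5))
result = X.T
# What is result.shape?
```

(5, 10)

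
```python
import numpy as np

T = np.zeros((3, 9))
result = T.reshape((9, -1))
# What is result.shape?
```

(9, 3)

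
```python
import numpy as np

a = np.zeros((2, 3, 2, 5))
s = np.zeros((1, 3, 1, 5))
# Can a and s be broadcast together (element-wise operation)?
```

Yes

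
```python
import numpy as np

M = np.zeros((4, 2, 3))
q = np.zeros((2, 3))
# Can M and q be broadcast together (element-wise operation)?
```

Yes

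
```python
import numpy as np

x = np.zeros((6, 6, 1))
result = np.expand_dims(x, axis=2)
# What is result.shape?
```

(6, 6, 1, 1)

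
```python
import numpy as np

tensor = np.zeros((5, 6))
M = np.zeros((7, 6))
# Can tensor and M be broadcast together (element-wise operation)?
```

No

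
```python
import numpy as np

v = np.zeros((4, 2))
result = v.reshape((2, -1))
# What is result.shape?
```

(2, 4)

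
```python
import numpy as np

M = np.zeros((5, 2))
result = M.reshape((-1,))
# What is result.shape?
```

(10,)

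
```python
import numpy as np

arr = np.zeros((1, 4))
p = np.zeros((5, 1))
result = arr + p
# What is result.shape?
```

(5, 4)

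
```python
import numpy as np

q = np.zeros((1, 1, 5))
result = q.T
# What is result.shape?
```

(5, 1, 1)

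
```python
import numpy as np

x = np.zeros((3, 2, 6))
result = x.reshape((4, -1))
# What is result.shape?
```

(4, 9)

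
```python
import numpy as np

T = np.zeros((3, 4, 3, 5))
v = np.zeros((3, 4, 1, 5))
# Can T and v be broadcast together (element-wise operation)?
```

Yes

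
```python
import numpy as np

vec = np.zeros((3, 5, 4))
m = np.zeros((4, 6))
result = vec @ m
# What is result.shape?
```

(3, 5, 6)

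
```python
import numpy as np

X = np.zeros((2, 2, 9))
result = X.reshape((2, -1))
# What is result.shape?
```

(2, 18)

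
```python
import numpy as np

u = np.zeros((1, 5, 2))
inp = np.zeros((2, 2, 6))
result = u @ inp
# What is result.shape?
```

(2, 5, 6)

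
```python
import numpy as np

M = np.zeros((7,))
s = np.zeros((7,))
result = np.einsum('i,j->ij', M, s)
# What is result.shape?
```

(7, 7)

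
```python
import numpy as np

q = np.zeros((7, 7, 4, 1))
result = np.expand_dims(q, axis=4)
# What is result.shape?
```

(7, 7, 4, 1, 1)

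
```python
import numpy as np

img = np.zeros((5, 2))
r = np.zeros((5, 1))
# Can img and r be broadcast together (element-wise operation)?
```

Yes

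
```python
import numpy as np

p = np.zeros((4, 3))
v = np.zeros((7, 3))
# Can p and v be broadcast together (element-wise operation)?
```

No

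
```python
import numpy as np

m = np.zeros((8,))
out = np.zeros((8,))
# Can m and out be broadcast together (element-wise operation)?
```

Yes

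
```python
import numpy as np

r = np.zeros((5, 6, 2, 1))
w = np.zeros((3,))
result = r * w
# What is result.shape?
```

(5, 6, 2, 3)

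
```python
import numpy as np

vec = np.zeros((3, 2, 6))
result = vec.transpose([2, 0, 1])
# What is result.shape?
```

(6, 3, 2)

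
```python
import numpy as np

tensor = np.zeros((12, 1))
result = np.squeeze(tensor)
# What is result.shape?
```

(12,)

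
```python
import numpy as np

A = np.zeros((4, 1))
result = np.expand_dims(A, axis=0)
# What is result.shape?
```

(1, 4, 1)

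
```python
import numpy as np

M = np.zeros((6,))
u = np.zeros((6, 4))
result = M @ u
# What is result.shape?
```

(4,)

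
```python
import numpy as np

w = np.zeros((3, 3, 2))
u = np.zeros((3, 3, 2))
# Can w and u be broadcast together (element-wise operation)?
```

Yes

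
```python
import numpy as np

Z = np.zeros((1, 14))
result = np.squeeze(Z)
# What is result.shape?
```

(14,)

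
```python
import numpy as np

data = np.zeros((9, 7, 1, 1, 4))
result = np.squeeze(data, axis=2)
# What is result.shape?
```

(9, 7, 1, 4)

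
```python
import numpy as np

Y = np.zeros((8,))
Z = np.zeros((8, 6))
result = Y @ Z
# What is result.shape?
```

(6,)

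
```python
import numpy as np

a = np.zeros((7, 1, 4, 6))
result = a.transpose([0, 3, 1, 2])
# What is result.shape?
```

(7, 6, 1, 4)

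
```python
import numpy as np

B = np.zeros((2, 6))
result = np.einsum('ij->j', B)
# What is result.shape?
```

(6,)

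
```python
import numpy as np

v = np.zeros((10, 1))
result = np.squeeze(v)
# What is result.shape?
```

(10,)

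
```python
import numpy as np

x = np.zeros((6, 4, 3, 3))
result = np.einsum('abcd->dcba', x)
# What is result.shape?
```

(3, 3, 4, 6)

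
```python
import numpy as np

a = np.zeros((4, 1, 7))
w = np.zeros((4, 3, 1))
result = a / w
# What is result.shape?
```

(4, 3, 7)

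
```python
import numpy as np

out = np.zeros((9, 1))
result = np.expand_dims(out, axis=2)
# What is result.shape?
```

(9, 1, 1)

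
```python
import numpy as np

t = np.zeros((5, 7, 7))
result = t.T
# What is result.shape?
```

(7, 7, 5)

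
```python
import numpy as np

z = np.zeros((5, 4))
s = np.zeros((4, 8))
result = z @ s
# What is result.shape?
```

(5, 8)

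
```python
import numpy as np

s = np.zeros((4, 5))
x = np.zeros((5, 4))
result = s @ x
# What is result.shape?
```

(4, 4)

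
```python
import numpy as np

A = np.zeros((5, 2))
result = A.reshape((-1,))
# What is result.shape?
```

(10,)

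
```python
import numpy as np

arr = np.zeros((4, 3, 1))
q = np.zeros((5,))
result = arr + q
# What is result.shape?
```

(4, 3, 5)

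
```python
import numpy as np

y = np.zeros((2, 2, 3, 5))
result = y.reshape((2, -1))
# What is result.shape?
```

(2, 30)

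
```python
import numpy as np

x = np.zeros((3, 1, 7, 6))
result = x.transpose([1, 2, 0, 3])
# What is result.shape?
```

(1, 7, 3, 6)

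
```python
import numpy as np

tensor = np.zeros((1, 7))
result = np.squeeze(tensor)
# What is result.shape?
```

(7,)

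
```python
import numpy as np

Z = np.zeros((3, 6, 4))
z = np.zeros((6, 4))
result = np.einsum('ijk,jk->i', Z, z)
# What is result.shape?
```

(3,)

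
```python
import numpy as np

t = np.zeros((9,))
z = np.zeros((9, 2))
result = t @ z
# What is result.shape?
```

(2,)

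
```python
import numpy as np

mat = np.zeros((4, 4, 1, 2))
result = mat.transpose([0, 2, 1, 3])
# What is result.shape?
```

(4, 1, 4, 2)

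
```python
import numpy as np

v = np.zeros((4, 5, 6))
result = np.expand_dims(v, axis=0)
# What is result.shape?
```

(1, 4, 5, 6)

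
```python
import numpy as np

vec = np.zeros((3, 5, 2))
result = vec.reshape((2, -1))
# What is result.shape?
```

(2, 15)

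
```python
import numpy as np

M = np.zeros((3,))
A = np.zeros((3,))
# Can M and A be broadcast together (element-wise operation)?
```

Yes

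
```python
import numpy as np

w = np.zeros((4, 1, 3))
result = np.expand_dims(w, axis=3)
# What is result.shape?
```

(4, 1, 3, 1)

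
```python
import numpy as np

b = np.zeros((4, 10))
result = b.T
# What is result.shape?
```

(10, 4)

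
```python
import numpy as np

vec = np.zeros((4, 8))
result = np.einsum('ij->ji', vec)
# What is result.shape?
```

(8, 4)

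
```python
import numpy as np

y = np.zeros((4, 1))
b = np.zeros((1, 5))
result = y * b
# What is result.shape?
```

(4, 5)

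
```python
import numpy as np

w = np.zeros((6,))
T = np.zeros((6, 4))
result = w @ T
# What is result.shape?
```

(4,)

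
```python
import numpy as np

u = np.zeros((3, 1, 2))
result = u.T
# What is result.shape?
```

(2, 1, 3)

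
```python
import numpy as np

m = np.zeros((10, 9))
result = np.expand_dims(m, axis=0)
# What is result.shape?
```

(1, 10, 9)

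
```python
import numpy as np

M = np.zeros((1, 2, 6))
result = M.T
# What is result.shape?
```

(6, 2, 1)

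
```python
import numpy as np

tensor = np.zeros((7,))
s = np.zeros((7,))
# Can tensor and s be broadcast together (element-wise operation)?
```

Yes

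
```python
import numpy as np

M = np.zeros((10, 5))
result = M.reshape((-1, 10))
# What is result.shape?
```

(5, 10)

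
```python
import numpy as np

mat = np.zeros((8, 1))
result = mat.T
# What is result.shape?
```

(1, 8)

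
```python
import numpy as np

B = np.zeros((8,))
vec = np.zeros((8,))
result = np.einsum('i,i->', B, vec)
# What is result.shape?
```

()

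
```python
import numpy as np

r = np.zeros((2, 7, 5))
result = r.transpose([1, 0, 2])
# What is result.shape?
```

(7, 2, 5)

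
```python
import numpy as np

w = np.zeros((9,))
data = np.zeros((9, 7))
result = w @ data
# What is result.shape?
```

(7,)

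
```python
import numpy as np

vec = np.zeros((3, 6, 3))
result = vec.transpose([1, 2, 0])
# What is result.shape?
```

(6, 3, 3)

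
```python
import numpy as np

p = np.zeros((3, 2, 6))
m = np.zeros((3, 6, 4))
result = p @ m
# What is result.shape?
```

(3, 2, 4)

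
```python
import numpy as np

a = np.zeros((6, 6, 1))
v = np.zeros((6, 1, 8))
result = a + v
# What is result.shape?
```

(6, 6, 8)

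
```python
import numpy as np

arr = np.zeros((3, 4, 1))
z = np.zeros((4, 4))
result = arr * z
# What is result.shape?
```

(3, 4, 4)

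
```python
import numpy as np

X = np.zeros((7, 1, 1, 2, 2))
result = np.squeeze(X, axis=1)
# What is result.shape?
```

(7, 1, 2, 2)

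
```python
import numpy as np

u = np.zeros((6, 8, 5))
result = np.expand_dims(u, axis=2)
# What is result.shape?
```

(6, 8, 1, 5)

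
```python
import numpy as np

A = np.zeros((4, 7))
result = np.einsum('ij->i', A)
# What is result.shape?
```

(4,)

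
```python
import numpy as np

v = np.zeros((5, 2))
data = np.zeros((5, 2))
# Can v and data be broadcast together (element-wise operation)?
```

Yes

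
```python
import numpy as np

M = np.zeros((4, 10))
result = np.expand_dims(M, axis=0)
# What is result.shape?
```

(1, 4, 10)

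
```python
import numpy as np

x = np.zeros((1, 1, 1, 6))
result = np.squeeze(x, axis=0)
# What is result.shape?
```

(1, 1, 6)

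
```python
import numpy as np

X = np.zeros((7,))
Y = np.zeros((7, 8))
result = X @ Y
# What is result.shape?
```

(8,)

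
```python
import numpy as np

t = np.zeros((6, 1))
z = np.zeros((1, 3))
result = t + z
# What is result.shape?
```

(6, 3)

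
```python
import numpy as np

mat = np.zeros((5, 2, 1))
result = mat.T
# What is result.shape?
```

(1, 2, 5)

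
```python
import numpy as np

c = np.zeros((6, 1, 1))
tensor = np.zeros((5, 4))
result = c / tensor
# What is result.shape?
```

(6, 5, 4)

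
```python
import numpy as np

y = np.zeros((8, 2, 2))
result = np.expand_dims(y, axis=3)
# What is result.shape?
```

(8, 2, 2, 1)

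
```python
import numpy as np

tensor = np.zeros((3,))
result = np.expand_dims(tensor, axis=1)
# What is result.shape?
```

(3, 1)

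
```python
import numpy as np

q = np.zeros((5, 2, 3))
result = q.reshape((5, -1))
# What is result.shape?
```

(5, 6)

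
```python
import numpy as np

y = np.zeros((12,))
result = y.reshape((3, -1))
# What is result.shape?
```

(3, 4)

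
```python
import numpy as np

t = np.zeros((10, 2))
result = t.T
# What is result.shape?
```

(2, 10)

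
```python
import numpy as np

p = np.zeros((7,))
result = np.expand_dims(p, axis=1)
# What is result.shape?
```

(7, 1)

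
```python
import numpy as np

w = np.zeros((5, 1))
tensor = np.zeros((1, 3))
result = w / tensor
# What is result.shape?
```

(5, 3)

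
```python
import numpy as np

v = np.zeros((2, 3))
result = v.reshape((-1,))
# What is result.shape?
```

(6,)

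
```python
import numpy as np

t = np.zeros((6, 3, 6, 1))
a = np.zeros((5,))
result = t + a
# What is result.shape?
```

(6, 3, 6, 5)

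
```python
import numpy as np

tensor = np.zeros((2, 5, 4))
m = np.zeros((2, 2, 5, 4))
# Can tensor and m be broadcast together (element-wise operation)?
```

Yes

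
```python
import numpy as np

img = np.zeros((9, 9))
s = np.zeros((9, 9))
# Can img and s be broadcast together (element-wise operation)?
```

Yes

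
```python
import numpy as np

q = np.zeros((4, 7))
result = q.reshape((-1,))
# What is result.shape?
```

(28,)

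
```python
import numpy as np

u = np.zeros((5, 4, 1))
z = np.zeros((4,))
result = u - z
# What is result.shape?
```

(5, 4, 4)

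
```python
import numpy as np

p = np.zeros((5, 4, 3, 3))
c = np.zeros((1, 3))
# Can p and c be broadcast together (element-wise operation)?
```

Yes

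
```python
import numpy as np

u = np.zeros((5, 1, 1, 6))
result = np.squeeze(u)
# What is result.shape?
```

(5, 6)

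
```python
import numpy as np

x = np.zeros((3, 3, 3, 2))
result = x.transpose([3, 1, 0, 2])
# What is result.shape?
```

(2, 3, 3, 3)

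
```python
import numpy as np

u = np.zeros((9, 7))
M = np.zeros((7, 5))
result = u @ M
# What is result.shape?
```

(9, 5)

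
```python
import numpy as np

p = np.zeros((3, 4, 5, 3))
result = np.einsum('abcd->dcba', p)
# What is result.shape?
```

(3, 5, 4, 3)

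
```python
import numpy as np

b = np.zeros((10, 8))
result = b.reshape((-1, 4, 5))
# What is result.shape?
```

(4, 4, 5)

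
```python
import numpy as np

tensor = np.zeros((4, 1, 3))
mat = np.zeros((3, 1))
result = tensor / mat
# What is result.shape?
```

(4, 3, 3)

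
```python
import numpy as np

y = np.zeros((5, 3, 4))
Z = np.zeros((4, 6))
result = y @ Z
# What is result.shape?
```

(5, 3, 6)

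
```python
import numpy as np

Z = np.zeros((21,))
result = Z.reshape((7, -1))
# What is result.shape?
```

(7, 3)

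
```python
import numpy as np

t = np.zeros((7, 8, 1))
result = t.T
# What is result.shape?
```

(1, 8, 7)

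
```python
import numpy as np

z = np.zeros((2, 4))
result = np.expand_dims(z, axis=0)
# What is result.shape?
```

(1, 2, 4)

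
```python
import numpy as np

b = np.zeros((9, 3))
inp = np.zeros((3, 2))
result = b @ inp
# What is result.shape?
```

(9, 2)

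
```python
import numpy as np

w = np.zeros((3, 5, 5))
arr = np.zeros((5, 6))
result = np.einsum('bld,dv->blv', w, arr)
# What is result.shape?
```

(3, 5, 6)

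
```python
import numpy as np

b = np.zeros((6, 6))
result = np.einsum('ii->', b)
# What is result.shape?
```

()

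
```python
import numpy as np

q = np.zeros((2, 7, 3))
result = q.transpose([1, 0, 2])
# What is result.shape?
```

(7, 2, 3)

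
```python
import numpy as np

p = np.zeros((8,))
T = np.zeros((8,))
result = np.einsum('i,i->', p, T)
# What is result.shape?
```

()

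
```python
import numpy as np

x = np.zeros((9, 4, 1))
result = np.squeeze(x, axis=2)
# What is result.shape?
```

(9, 4)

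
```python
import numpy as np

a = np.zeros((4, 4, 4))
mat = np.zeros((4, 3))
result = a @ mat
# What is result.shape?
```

(4, 4, 3)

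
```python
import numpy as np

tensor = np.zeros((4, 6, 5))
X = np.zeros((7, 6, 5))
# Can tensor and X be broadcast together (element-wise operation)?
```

No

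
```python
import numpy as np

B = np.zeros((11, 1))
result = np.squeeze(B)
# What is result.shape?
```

(11,)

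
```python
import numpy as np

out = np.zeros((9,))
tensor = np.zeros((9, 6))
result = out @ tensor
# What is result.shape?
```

(6,)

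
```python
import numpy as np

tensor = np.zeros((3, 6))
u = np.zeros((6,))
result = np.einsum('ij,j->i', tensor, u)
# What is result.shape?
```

(3,)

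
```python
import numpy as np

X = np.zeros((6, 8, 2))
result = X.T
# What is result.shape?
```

(2, 8, 6)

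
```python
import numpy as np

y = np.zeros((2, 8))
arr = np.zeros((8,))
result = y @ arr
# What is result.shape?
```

(2,)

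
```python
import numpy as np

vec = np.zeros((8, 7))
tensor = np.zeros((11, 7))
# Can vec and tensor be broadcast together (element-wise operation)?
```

No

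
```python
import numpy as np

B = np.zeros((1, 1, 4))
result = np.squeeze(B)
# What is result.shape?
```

(4,)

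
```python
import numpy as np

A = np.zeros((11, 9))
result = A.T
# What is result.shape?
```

(9, 11)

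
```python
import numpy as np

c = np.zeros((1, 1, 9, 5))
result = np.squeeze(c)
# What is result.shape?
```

(9, 5)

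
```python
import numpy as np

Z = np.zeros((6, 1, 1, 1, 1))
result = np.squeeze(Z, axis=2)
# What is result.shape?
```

(6, 1, 1, 1)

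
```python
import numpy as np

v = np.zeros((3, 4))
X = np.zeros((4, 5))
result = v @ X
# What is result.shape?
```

(3, 5)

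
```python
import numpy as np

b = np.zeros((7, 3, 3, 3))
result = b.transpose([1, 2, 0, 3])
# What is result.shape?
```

(3, 3, 7, 3)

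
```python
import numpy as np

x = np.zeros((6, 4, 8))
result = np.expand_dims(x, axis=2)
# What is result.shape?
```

(6, 4, 1, 8)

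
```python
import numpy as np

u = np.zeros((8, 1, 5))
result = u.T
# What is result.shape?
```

(5, 1, 8)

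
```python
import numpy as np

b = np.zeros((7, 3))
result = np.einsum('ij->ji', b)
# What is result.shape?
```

(3, 7)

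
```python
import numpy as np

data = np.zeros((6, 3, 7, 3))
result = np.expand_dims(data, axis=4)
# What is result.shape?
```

(6, 3, 7, 3, 1)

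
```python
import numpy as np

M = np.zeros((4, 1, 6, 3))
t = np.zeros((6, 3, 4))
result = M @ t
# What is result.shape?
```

(4, 6, 6, 4)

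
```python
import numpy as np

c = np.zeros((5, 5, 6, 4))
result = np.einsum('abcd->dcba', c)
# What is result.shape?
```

(4, 6, 5, 5)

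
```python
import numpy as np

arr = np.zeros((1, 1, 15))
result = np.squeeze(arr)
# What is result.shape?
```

(15,)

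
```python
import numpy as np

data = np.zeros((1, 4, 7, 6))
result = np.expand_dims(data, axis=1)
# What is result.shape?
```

(1, 1, 4, 7, 6)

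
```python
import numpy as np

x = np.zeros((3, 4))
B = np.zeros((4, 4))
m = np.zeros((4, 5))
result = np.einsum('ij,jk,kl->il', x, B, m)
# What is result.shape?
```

(3, 5)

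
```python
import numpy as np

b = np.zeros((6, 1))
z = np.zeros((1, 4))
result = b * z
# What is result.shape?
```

(6, 4)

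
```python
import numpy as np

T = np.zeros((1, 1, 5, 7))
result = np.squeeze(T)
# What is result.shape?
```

(5, 7)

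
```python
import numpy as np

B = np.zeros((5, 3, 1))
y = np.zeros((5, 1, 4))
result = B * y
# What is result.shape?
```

(5, 3, 4)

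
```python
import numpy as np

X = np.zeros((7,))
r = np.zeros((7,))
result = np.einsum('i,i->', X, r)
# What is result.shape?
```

()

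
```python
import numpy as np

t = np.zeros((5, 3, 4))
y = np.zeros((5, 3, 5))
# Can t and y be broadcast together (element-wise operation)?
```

No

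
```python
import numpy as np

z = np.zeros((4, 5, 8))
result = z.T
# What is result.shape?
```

(8, 5, 4)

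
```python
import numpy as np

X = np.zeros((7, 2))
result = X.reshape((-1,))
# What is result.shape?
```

(14,)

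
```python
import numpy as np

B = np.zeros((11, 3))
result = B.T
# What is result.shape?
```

(3, 11)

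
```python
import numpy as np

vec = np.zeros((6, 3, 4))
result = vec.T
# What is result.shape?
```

(4, 3, 6)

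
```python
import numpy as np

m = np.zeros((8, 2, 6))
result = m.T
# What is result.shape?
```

(6, 2, 8)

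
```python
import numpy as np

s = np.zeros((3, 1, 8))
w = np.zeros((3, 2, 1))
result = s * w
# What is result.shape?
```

(3, 2, 8)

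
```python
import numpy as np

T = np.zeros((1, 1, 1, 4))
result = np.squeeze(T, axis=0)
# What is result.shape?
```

(1, 1, 4)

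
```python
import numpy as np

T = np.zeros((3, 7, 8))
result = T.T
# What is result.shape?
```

(8, 7, 3)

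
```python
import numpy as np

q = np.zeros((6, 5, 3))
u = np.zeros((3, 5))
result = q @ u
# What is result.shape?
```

(6, 5, 5)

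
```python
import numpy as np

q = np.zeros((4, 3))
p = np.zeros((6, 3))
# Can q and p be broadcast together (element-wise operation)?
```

No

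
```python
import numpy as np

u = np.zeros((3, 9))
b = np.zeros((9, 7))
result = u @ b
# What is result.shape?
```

(3, 7)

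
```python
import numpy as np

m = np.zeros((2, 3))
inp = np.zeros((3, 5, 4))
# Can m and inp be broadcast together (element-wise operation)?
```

No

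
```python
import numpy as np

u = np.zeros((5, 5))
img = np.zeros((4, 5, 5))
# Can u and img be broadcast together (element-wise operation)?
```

Yes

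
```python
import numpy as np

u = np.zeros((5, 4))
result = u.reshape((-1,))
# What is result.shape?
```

(20,)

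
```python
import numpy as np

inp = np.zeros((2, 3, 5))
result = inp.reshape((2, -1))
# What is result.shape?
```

(2, 15)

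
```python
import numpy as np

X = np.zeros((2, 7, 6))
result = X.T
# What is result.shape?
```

(6, 7, 2)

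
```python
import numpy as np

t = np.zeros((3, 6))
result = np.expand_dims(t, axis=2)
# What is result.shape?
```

(3, 6, 1)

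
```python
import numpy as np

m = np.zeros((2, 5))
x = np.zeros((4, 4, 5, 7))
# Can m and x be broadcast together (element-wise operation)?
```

No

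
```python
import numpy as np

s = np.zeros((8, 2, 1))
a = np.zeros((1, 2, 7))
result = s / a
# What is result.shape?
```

(8, 2, 7)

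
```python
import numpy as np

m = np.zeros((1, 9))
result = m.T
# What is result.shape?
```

(9, 1)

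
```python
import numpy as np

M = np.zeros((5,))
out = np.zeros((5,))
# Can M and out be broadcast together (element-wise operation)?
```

Yes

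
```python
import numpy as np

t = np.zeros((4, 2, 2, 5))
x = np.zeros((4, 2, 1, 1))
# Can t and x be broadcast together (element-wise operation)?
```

Yes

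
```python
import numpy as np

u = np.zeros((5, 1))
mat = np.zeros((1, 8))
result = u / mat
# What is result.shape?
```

(5, 8)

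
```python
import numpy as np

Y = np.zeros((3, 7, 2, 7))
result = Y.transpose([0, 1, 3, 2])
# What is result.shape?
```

(3, 7, 7, 2)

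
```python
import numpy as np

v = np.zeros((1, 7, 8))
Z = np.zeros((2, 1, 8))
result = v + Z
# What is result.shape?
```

(2, 7, 8)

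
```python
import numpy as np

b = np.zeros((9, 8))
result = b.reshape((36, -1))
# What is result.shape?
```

(36, 2)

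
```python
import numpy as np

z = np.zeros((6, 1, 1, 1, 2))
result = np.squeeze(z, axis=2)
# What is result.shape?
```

(6, 1, 1, 2)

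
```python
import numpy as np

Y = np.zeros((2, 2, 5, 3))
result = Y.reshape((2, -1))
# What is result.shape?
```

(2, 30)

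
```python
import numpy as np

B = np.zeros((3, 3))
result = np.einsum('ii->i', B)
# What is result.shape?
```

(3,)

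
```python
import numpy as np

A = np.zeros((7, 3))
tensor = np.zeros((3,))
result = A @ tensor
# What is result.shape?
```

(7,)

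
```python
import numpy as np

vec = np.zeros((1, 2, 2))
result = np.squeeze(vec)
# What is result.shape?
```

(2, 2)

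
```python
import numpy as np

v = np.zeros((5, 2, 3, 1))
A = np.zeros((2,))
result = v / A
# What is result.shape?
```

(5, 2, 3, 2)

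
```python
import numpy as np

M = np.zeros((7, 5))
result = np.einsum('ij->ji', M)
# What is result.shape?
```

(5, 7)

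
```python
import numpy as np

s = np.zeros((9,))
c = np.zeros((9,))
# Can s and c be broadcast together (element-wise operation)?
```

Yes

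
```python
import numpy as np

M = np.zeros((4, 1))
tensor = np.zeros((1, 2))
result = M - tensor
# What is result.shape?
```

(4, 2)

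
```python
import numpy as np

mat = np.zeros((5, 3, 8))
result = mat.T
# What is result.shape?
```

(8, 3, 5)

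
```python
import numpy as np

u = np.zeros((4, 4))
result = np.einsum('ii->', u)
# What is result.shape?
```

()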